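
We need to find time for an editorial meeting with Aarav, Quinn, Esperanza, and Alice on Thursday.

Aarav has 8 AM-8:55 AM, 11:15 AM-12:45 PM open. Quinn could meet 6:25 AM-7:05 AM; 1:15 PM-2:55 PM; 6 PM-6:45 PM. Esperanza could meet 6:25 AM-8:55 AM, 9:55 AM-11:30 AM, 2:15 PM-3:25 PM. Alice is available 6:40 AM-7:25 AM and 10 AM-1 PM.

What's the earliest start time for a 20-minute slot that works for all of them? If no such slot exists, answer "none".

Aarav ∩ Quinn: ∅.
Aarav ∩ Quinn ∩ Esperanza: ∅.
Aarav ∩ Quinn ∩ Esperanza ∩ Alice: ∅.
There is no time when everyone is free.
No common window is at least 20 minutes long.

none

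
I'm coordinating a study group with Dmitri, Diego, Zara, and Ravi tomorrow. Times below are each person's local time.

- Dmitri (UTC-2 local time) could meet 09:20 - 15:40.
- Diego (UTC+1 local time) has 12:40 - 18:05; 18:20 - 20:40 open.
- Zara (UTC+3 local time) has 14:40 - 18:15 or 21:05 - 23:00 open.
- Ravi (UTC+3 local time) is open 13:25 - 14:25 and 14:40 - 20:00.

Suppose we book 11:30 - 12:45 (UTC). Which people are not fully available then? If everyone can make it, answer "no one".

Dmitri in UTC: 11:20-17:40 (add 2h to convert from UTC-2).
Diego in UTC: 11:40-17:05, 17:20-19:40 (subtract 1h to convert from UTC+1).
Zara in UTC: 11:40-15:15, 18:05-20:00 (subtract 3h to convert from UTC+3).
Ravi in UTC: 10:25-11:25, 11:40-17:00 (subtract 3h to convert from UTC+3).
Dmitri: free for 11:30-12:45. Diego: not fully free for 11:30-12:45. Zara: not fully free for 11:30-12:45. Ravi: not fully free for 11:30-12:45.

Diego, Ravi, Zara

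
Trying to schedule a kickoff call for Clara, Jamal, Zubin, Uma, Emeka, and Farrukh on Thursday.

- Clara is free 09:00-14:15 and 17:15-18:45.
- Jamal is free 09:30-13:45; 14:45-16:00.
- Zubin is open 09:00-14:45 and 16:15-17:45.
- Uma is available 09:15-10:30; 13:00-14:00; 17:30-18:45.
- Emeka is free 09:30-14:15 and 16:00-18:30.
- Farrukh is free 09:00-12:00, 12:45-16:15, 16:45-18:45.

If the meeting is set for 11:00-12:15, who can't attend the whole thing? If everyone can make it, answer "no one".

Farrukh, Uma

Clara: free for 11:00-12:15. Jamal: free for 11:00-12:15. Zubin: free for 11:00-12:15. Uma: not fully free for 11:00-12:15. Emeka: free for 11:00-12:15. Farrukh: not fully free for 11:00-12:15.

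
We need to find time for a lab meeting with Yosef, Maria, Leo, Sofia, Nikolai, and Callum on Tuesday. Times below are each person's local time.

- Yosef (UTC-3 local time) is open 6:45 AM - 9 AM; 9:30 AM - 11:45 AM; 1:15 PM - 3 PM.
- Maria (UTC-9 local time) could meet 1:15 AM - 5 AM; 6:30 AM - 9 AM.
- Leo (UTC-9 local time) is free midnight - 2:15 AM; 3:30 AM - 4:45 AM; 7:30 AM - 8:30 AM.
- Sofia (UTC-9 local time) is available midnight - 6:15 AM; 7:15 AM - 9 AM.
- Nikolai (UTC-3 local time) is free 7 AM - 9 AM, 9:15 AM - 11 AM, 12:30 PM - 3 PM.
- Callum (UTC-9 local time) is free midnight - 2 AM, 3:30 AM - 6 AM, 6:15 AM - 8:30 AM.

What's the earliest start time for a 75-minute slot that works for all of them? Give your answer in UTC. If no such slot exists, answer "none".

12:30

Yosef in UTC: 09:45-12:00, 12:30-14:45, 16:15-18:00 (add 3h to convert from UTC-3).
Maria in UTC: 10:15-14:00, 15:30-18:00 (add 9h to convert from UTC-9).
Leo in UTC: 09:00-11:15, 12:30-13:45, 16:30-17:30 (add 9h to convert from UTC-9).
Sofia in UTC: 09:00-15:15, 16:15-18:00 (add 9h to convert from UTC-9).
Nikolai in UTC: 10:00-12:00, 12:15-14:00, 15:30-18:00 (add 3h to convert from UTC-3).
Callum in UTC: 09:00-11:00, 12:30-15:00, 15:15-17:30 (add 9h to convert from UTC-9).
Yosef ∩ Maria: 10:15-12:00, 12:30-14:00, 16:15-18:00.
Yosef ∩ Maria ∩ Leo: 10:15-11:15, 12:30-13:45, 16:30-17:30.
Yosef ∩ Maria ∩ Leo ∩ Sofia: 10:15-11:15, 12:30-13:45, 16:30-17:30.
Yosef ∩ Maria ∩ Leo ∩ Sofia ∩ Nikolai: 10:15-11:15, 12:30-13:45, 16:30-17:30.
Yosef ∩ Maria ∩ Leo ∩ Sofia ∩ Nikolai ∩ Callum: 10:15-11:00, 12:30-13:45, 16:30-17:30.
The first common window of at least 75 minutes is 12:30-13:45, so the earliest start is 12:30.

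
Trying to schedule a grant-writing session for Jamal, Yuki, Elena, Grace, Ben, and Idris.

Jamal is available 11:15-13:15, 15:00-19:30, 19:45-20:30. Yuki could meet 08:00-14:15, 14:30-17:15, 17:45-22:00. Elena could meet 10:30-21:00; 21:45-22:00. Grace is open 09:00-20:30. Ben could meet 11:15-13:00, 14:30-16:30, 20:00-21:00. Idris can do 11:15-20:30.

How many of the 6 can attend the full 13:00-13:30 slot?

4

Yuki, Elena, Grace, and Idris can make the full 13:00-13:30 slot — that's 4.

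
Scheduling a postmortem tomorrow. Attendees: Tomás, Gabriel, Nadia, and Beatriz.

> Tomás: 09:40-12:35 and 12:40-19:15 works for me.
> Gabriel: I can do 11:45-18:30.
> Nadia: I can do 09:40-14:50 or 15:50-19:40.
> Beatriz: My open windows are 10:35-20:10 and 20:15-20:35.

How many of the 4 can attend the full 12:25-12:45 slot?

3

Gabriel, Nadia, and Beatriz can make the full 12:25-12:45 slot — that's 3.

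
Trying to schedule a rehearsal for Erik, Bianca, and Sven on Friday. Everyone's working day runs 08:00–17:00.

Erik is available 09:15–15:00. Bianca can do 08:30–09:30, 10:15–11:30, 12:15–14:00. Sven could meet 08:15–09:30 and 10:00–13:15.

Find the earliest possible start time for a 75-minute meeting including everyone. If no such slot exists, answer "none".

10:15

Erik ∩ Bianca: 09:15-09:30, 10:15-11:30, 12:15-14:00.
Erik ∩ Bianca ∩ Sven: 09:15-09:30, 10:15-11:30, 12:15-13:15.
The first common window of at least 75 minutes is 10:15-11:30, so the earliest start is 10:15.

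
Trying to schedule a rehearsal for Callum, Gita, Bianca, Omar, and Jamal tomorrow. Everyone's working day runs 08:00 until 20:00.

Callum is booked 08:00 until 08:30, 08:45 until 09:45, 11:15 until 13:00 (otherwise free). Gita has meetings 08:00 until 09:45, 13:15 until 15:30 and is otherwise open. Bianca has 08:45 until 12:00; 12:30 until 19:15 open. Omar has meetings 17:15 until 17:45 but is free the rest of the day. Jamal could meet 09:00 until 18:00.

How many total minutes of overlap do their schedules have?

Callum free: 08:30-08:45, 09:45-11:15, 13:00-20:00 (invert busy blocks within the working day).
Gita free: 09:45-13:15, 15:30-20:00 (invert busy blocks within the working day).
Bianca free: 08:45-12:00, 12:30-19:15.
Omar free: 08:00-17:15, 17:45-20:00 (invert busy blocks within the working day).
Jamal free: 09:00-18:00.
Callum ∩ Gita: 09:45-11:15, 13:00-13:15, 15:30-20:00.
Callum ∩ Gita ∩ Bianca: 09:45-11:15, 13:00-13:15, 15:30-19:15.
Callum ∩ Gita ∩ Bianca ∩ Omar: 09:45-11:15, 13:00-13:15, 15:30-17:15, 17:45-19:15.
Callum ∩ Gita ∩ Bianca ∩ Omar ∩ Jamal: 09:45-11:15, 13:00-13:15, 15:30-17:15, 17:45-18:00.
Summing the common windows: 90 + 15 + 105 + 15 = 225 minutes.

225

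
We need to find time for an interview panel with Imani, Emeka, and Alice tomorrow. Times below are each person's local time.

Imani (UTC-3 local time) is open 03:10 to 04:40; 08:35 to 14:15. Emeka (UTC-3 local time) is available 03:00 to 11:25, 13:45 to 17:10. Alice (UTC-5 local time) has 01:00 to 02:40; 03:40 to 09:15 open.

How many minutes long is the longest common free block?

160

Imani in UTC: 06:10-07:40, 11:35-17:15 (add 3h to convert from UTC-3).
Emeka in UTC: 06:00-14:25, 16:45-20:10 (add 3h to convert from UTC-3).
Alice in UTC: 06:00-07:40, 08:40-14:15 (add 5h to convert from UTC-5).
Imani ∩ Emeka: 06:10-07:40, 11:35-14:25, 16:45-17:15.
Imani ∩ Emeka ∩ Alice: 06:10-07:40, 11:35-14:15.
The longest is 11:35-14:15 at 160 minutes.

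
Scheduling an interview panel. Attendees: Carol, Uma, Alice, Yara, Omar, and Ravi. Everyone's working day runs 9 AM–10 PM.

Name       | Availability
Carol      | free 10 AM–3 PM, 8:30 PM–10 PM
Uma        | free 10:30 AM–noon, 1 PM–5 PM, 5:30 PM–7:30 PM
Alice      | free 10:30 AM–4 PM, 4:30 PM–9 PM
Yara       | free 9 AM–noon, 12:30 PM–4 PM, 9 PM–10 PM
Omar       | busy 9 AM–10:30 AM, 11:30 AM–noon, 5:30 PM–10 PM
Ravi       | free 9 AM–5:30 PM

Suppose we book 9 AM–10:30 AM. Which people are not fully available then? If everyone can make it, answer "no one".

Carol free: 10:00-15:00, 20:30-22:00.
Uma free: 10:30-12:00, 13:00-17:00, 17:30-19:30.
Alice free: 10:30-16:00, 16:30-21:00.
Yara free: 09:00-12:00, 12:30-16:00, 21:00-22:00.
Omar free: 10:30-11:30, 12:00-17:30 (invert busy blocks within the working day).
Ravi free: 09:00-17:30.
Carol: not fully free for 09:00-10:30. Uma: not fully free for 09:00-10:30. Alice: not fully free for 09:00-10:30. Yara: free for 09:00-10:30. Omar: not fully free for 09:00-10:30. Ravi: free for 09:00-10:30.

Alice, Carol, Omar, Uma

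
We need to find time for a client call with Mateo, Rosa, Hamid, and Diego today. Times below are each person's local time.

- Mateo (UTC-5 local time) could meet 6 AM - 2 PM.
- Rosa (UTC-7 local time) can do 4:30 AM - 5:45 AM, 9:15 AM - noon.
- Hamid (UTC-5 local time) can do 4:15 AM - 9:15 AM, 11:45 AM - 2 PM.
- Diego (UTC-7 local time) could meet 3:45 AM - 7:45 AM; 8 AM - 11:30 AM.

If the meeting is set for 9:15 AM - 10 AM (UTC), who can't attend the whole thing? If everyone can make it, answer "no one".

Diego, Mateo, Rosa

Mateo in UTC: 11:00-19:00 (add 5h to convert from UTC-5).
Rosa in UTC: 11:30-12:45, 16:15-19:00 (add 7h to convert from UTC-7).
Hamid in UTC: 09:15-14:15, 16:45-19:00 (add 5h to convert from UTC-5).
Diego in UTC: 10:45-14:45, 15:00-18:30 (add 7h to convert from UTC-7).
Mateo: not fully free for 09:15-10:00. Rosa: not fully free for 09:15-10:00. Hamid: free for 09:15-10:00. Diego: not fully free for 09:15-10:00.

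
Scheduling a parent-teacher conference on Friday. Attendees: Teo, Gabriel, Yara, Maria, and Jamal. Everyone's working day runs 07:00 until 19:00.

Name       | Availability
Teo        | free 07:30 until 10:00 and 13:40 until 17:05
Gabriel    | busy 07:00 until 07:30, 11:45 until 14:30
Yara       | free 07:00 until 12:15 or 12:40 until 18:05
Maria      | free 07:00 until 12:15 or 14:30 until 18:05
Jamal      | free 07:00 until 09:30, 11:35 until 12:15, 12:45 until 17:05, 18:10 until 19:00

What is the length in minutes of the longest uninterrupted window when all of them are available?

155

Teo free: 07:30-10:00, 13:40-17:05.
Gabriel free: 07:30-11:45, 14:30-19:00 (invert busy blocks within the working day).
Yara free: 07:00-12:15, 12:40-18:05.
Maria free: 07:00-12:15, 14:30-18:05.
Jamal free: 07:00-09:30, 11:35-12:15, 12:45-17:05, 18:10-19:00.
Teo ∩ Gabriel: 07:30-10:00, 14:30-17:05.
Teo ∩ Gabriel ∩ Yara: 07:30-10:00, 14:30-17:05.
Teo ∩ Gabriel ∩ Yara ∩ Maria: 07:30-10:00, 14:30-17:05.
Teo ∩ Gabriel ∩ Yara ∩ Maria ∩ Jamal: 07:30-09:30, 14:30-17:05.
So the common availability across everyone is 07:30-09:30, 14:30-17:05.
The longest is 14:30-17:05 at 155 minutes.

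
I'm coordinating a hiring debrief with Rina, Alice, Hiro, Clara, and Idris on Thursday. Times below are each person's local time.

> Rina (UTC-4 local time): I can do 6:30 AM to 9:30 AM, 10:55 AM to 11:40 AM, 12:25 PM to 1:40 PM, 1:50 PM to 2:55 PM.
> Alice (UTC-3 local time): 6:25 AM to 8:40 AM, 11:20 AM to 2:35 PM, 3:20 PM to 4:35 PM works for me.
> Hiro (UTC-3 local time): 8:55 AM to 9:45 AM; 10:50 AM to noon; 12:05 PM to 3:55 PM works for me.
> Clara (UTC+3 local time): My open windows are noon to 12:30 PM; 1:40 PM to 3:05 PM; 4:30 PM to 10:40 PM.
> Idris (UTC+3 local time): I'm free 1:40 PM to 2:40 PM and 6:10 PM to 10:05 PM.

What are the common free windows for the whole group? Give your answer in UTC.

15:10-15:40, 16:25-17:35, 18:20-18:55

Rina in UTC: 10:30-13:30, 14:55-15:40, 16:25-17:40, 17:50-18:55 (add 4h to convert from UTC-4).
Alice in UTC: 09:25-11:40, 14:20-17:35, 18:20-19:35 (add 3h to convert from UTC-3).
Hiro in UTC: 11:55-12:45, 13:50-15:00, 15:05-18:55 (add 3h to convert from UTC-3).
Clara in UTC: 09:00-09:30, 10:40-12:05, 13:30-19:40 (subtract 3h to convert from UTC+3).
Idris in UTC: 10:40-11:40, 15:10-19:05 (subtract 3h to convert from UTC+3).
Rina ∩ Alice: 10:30-11:40, 14:55-15:40, 16:25-17:35, 18:20-18:55.
Rina ∩ Alice ∩ Hiro: 14:55-15:00, 15:05-15:40, 16:25-17:35, 18:20-18:55.
Rina ∩ Alice ∩ Hiro ∩ Clara: 14:55-15:00, 15:05-15:40, 16:25-17:35, 18:20-18:55.
Rina ∩ Alice ∩ Hiro ∩ Clara ∩ Idris: 15:10-15:40, 16:25-17:35, 18:20-18:55.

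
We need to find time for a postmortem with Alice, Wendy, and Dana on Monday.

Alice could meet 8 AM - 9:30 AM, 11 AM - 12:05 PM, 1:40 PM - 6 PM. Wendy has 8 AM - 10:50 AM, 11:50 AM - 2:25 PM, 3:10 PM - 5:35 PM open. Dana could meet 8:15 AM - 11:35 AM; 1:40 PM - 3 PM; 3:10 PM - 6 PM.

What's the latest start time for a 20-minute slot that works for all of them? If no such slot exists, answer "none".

17:15

Alice ∩ Wendy: 08:00-09:30, 11:50-12:05, 13:40-14:25, 15:10-17:35.
Alice ∩ Wendy ∩ Dana: 08:15-09:30, 13:40-14:25, 15:10-17:35.
The last common window of at least 20 minutes is 15:10-17:35; a 20-minute meeting can start as late as 17:15 and still end by 17:35.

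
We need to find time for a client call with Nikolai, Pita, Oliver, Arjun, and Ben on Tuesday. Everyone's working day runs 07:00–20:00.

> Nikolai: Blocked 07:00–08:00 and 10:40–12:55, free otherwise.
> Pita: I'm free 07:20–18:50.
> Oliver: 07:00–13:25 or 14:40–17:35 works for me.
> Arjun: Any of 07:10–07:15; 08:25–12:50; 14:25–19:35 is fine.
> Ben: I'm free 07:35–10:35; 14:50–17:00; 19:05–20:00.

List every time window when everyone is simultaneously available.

08:25-10:35, 14:50-17:00

Nikolai free: 08:00-10:40, 12:55-20:00 (invert busy blocks within the working day).
Pita free: 07:20-18:50.
Oliver free: 07:00-13:25, 14:40-17:35.
Arjun free: 07:10-07:15, 08:25-12:50, 14:25-19:35.
Ben free: 07:35-10:35, 14:50-17:00, 19:05-20:00.
Nikolai ∩ Pita: 08:00-10:40, 12:55-18:50.
Nikolai ∩ Pita ∩ Oliver: 08:00-10:40, 12:55-13:25, 14:40-17:35.
Nikolai ∩ Pita ∩ Oliver ∩ Arjun: 08:25-10:40, 14:40-17:35.
Nikolai ∩ Pita ∩ Oliver ∩ Arjun ∩ Ben: 08:25-10:35, 14:50-17:00.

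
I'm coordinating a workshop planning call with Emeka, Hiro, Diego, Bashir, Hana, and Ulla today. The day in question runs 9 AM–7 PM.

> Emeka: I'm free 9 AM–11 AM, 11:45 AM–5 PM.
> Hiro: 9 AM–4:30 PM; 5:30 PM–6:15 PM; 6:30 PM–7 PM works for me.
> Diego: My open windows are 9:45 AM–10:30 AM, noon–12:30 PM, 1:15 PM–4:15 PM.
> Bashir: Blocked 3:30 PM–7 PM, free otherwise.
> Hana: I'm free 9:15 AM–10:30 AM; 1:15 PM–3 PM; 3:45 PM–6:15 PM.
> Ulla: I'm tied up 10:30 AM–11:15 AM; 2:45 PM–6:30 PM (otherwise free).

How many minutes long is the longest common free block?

90

Emeka free: 09:00-11:00, 11:45-17:00.
Hiro free: 09:00-16:30, 17:30-18:15, 18:30-19:00.
Diego free: 09:45-10:30, 12:00-12:30, 13:15-16:15.
Bashir free: 09:00-15:30 (invert busy blocks within the working day).
Hana free: 09:15-10:30, 13:15-15:00, 15:45-18:15.
Ulla free: 09:00-10:30, 11:15-14:45, 18:30-19:00 (invert busy blocks within the working day).
Emeka ∩ Hiro: 09:00-11:00, 11:45-16:30.
Emeka ∩ Hiro ∩ Diego: 09:45-10:30, 12:00-12:30, 13:15-16:15.
Emeka ∩ Hiro ∩ Diego ∩ Bashir: 09:45-10:30, 12:00-12:30, 13:15-15:30.
Emeka ∩ Hiro ∩ Diego ∩ Bashir ∩ Hana: 09:45-10:30, 13:15-15:00.
Emeka ∩ Hiro ∩ Diego ∩ Bashir ∩ Hana ∩ Ulla: 09:45-10:30, 13:15-14:45.
So the common availability across everyone is 09:45-10:30, 13:15-14:45.
The longest is 13:15-14:45 at 90 minutes.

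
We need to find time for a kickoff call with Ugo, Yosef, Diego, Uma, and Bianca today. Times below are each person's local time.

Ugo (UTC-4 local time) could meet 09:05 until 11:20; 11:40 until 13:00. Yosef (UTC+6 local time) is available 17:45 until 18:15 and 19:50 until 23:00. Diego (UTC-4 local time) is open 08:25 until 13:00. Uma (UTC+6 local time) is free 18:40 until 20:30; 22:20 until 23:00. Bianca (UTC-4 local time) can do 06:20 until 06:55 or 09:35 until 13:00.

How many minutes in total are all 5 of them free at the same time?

80

Ugo in UTC: 13:05-15:20, 15:40-17:00 (add 4h to convert from UTC-4).
Yosef in UTC: 11:45-12:15, 13:50-17:00 (subtract 6h to convert from UTC+6).
Diego in UTC: 12:25-17:00 (add 4h to convert from UTC-4).
Uma in UTC: 12:40-14:30, 16:20-17:00 (subtract 6h to convert from UTC+6).
Bianca in UTC: 10:20-10:55, 13:35-17:00 (add 4h to convert from UTC-4).
Ugo ∩ Yosef: 13:50-15:20, 15:40-17:00.
Ugo ∩ Yosef ∩ Diego: 13:50-15:20, 15:40-17:00.
Ugo ∩ Yosef ∩ Diego ∩ Uma: 13:50-14:30, 16:20-17:00.
Ugo ∩ Yosef ∩ Diego ∩ Uma ∩ Bianca: 13:50-14:30, 16:20-17:00.
Summing the common windows: 40 + 40 = 80 minutes.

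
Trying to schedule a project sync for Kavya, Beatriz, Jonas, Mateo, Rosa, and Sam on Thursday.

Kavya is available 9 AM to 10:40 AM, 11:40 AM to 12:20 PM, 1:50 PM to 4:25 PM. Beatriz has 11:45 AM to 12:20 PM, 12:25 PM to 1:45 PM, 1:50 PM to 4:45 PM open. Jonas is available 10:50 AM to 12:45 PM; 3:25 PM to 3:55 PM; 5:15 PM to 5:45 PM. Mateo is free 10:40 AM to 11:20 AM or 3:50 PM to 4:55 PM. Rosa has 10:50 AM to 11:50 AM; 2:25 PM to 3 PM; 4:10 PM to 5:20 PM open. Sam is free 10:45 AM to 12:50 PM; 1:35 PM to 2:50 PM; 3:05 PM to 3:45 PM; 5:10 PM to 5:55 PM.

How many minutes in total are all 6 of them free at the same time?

0

Kavya ∩ Beatriz: 11:45-12:20, 13:50-16:25.
Kavya ∩ Beatriz ∩ Jonas: 11:45-12:20, 15:25-15:55.
Kavya ∩ Beatriz ∩ Jonas ∩ Mateo: 15:50-15:55.
Kavya ∩ Beatriz ∩ Jonas ∩ Mateo ∩ Rosa: ∅.
Kavya ∩ Beatriz ∩ Jonas ∩ Mateo ∩ Rosa ∩ Sam: ∅.
There is no time when everyone is free.
There is no common window, so the total is 0 minutes.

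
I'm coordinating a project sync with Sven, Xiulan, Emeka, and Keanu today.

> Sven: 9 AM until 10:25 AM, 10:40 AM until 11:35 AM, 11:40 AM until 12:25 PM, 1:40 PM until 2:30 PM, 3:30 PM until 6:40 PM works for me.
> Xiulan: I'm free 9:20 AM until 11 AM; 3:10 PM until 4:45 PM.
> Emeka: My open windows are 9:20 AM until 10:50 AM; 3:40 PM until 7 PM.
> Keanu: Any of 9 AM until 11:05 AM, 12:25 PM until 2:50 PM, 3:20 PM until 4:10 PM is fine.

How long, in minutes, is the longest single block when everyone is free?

65

Sven ∩ Xiulan: 09:20-10:25, 10:40-11:00, 15:30-16:45.
Sven ∩ Xiulan ∩ Emeka: 09:20-10:25, 10:40-10:50, 15:40-16:45.
Sven ∩ Xiulan ∩ Emeka ∩ Keanu: 09:20-10:25, 10:40-10:50, 15:40-16:10.
The longest is 09:20-10:25 at 65 minutes.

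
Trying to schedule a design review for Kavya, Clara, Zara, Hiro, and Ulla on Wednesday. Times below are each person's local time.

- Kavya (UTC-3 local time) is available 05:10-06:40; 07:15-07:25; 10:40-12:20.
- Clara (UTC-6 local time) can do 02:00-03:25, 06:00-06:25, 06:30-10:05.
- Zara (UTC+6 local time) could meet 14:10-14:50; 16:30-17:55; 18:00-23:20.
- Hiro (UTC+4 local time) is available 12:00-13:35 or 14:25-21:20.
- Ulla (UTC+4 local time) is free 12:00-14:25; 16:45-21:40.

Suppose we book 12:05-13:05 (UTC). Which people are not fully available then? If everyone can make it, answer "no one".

Kavya in UTC: 08:10-09:40, 10:15-10:25, 13:40-15:20 (add 3h to convert from UTC-3).
Clara in UTC: 08:00-09:25, 12:00-12:25, 12:30-16:05 (add 6h to convert from UTC-6).
Zara in UTC: 08:10-08:50, 10:30-11:55, 12:00-17:20 (subtract 6h to convert from UTC+6).
Hiro in UTC: 08:00-09:35, 10:25-17:20 (subtract 4h to convert from UTC+4).
Ulla in UTC: 08:00-10:25, 12:45-17:40 (subtract 4h to convert from UTC+4).
Kavya: not fully free for 12:05-13:05. Clara: not fully free for 12:05-13:05. Zara: free for 12:05-13:05. Hiro: free for 12:05-13:05. Ulla: not fully free for 12:05-13:05.

Clara, Kavya, Ulla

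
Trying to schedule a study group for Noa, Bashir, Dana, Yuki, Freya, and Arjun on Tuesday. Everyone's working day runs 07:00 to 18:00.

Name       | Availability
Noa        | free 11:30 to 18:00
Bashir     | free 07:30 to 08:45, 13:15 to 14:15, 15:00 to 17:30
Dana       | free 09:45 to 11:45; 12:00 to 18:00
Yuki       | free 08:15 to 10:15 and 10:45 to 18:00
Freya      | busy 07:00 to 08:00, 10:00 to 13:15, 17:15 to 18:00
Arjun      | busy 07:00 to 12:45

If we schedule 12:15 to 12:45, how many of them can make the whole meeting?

3

Noa free: 11:30-18:00.
Bashir free: 07:30-08:45, 13:15-14:15, 15:00-17:30.
Dana free: 09:45-11:45, 12:00-18:00.
Yuki free: 08:15-10:15, 10:45-18:00.
Freya free: 08:00-10:00, 13:15-17:15 (invert busy blocks within the working day).
Arjun free: 12:45-18:00 (invert busy blocks within the working day).
Noa, Dana, and Yuki can make the full 12:15-12:45 slot — that's 3.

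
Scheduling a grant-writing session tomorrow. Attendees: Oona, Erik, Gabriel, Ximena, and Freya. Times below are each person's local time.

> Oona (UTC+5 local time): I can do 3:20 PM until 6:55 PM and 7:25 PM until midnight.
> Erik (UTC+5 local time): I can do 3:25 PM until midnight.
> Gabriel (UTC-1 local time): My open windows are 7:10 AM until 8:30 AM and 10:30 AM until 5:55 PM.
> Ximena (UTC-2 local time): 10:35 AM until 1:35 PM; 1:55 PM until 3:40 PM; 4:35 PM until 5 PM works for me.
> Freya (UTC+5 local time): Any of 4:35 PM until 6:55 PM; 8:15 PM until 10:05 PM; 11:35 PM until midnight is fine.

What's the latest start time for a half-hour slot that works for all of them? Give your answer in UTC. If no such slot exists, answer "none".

Oona in UTC: 10:20-13:55, 14:25-19:00 (subtract 5h to convert from UTC+5).
Erik in UTC: 10:25-19:00 (subtract 5h to convert from UTC+5).
Gabriel in UTC: 08:10-09:30, 11:30-18:55 (add 1h to convert from UTC-1).
Ximena in UTC: 12:35-15:35, 15:55-17:40, 18:35-19:00 (add 2h to convert from UTC-2).
Freya in UTC: 11:35-13:55, 15:15-17:05, 18:35-19:00 (subtract 5h to convert from UTC+5).
Oona ∩ Erik: 10:25-13:55, 14:25-19:00.
Oona ∩ Erik ∩ Gabriel: 11:30-13:55, 14:25-18:55.
Oona ∩ Erik ∩ Gabriel ∩ Ximena: 12:35-13:55, 14:25-15:35, 15:55-17:40, 18:35-18:55.
Oona ∩ Erik ∩ Gabriel ∩ Ximena ∩ Freya: 12:35-13:55, 15:15-15:35, 15:55-17:05, 18:35-18:55.
Those are the intersection windows.
The last common window of at least 30 minutes is 15:55-17:05; a 30-minute meeting can start as late as 16:35 and still end by 17:05.

16:35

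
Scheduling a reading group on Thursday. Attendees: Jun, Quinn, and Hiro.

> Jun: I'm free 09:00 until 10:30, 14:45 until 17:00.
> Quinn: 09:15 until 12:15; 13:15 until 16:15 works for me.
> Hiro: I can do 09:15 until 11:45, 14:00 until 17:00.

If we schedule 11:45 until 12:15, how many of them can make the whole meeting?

Quinn can make the full 11:45-12:15 slot — that's 1.

1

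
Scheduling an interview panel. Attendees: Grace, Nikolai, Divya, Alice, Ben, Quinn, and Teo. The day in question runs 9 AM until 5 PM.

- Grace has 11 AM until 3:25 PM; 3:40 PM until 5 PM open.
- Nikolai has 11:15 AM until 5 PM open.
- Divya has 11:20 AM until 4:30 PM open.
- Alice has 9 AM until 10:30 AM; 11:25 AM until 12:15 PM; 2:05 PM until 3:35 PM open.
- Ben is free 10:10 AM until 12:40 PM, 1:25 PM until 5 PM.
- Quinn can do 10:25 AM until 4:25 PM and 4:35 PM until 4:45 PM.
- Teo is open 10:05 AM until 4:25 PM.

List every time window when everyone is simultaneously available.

11:25-12:15, 14:05-15:25

Grace ∩ Nikolai: 11:15-15:25, 15:40-17:00.
Grace ∩ Nikolai ∩ Divya: 11:20-15:25, 15:40-16:30.
Grace ∩ Nikolai ∩ Divya ∩ Alice: 11:25-12:15, 14:05-15:25.
Grace ∩ Nikolai ∩ Divya ∩ Alice ∩ Ben: 11:25-12:15, 14:05-15:25.
Grace ∩ Nikolai ∩ Divya ∩ Alice ∩ Ben ∩ Quinn: 11:25-12:15, 14:05-15:25.
Grace ∩ Nikolai ∩ Divya ∩ Alice ∩ Ben ∩ Quinn ∩ Teo: 11:25-12:15, 14:05-15:25.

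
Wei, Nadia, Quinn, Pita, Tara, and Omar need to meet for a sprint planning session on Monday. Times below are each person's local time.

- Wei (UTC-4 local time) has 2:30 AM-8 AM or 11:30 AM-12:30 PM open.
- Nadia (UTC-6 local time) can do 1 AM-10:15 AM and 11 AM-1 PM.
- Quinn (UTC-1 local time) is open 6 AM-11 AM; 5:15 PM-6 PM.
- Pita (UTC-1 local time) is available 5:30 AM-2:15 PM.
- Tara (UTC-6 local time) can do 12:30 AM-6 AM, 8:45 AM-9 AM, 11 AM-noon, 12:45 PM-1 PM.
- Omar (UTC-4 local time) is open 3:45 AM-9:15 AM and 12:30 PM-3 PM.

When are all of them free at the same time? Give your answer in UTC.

07:45-12:00

Wei in UTC: 06:30-12:00, 15:30-16:30 (add 4h to convert from UTC-4).
Nadia in UTC: 07:00-16:15, 17:00-19:00 (add 6h to convert from UTC-6).
Quinn in UTC: 07:00-12:00, 18:15-19:00 (add 1h to convert from UTC-1).
Pita in UTC: 06:30-15:15 (add 1h to convert from UTC-1).
Tara in UTC: 06:30-12:00, 14:45-15:00, 17:00-18:00, 18:45-19:00 (add 6h to convert from UTC-6).
Omar in UTC: 07:45-13:15, 16:30-19:00 (add 4h to convert from UTC-4).
Wei ∩ Nadia: 07:00-12:00, 15:30-16:15.
Wei ∩ Nadia ∩ Quinn: 07:00-12:00.
Wei ∩ Nadia ∩ Quinn ∩ Pita: 07:00-12:00.
Wei ∩ Nadia ∩ Quinn ∩ Pita ∩ Tara: 07:00-12:00.
Wei ∩ Nadia ∩ Quinn ∩ Pita ∩ Tara ∩ Omar: 07:45-12:00.
So the common availability across everyone is 07:45-12:00.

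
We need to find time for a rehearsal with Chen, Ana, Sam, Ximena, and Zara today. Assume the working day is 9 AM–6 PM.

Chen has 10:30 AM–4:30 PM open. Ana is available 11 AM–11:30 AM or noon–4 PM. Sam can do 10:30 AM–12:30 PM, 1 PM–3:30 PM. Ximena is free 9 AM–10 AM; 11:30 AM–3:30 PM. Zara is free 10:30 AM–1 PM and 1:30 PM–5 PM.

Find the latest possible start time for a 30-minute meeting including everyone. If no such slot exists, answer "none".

Chen ∩ Ana: 11:00-11:30, 12:00-16:00.
Chen ∩ Ana ∩ Sam: 11:00-11:30, 12:00-12:30, 13:00-15:30.
Chen ∩ Ana ∩ Sam ∩ Ximena: 12:00-12:30, 13:00-15:30.
Chen ∩ Ana ∩ Sam ∩ Ximena ∩ Zara: 12:00-12:30, 13:30-15:30.
The last common window of at least 30 minutes is 13:30-15:30; a 30-minute meeting can start as late as 15:00 and still end by 15:30.

15:00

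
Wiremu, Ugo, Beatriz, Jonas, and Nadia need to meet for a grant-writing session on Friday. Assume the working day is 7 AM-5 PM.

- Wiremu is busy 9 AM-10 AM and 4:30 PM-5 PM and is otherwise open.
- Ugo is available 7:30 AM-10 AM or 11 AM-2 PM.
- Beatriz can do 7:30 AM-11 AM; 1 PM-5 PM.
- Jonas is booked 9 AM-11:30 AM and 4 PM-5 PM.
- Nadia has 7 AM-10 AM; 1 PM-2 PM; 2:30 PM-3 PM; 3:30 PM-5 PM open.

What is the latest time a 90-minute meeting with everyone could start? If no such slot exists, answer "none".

07:30

Wiremu free: 07:00-09:00, 10:00-16:30 (invert busy blocks within the working day).
Ugo free: 07:30-10:00, 11:00-14:00.
Beatriz free: 07:30-11:00, 13:00-17:00.
Jonas free: 07:00-09:00, 11:30-16:00 (invert busy blocks within the working day).
Nadia free: 07:00-10:00, 13:00-14:00, 14:30-15:00, 15:30-17:00.
Wiremu ∩ Ugo: 07:30-09:00, 11:00-14:00.
Wiremu ∩ Ugo ∩ Beatriz: 07:30-09:00, 13:00-14:00.
Wiremu ∩ Ugo ∩ Beatriz ∩ Jonas: 07:30-09:00, 13:00-14:00.
Wiremu ∩ Ugo ∩ Beatriz ∩ Jonas ∩ Nadia: 07:30-09:00, 13:00-14:00.
The last common window of at least 90 minutes is 07:30-09:00; a 90-minute meeting can start as late as 07:30 and still end by 09:00.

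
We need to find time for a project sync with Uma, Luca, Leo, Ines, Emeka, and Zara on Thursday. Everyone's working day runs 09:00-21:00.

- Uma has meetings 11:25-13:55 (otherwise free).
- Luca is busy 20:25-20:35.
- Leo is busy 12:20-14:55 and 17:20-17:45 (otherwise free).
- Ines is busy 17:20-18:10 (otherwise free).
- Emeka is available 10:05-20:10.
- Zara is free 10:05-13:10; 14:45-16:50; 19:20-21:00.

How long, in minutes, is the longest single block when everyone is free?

115

Uma free: 09:00-11:25, 13:55-21:00 (invert busy blocks within the working day).
Luca free: 09:00-20:25, 20:35-21:00 (invert busy blocks within the working day).
Leo free: 09:00-12:20, 14:55-17:20, 17:45-21:00 (invert busy blocks within the working day).
Ines free: 09:00-17:20, 18:10-21:00 (invert busy blocks within the working day).
Emeka free: 10:05-20:10.
Zara free: 10:05-13:10, 14:45-16:50, 19:20-21:00.
Uma ∩ Luca: 09:00-11:25, 13:55-20:25, 20:35-21:00.
Uma ∩ Luca ∩ Leo: 09:00-11:25, 14:55-17:20, 17:45-20:25, 20:35-21:00.
Uma ∩ Luca ∩ Leo ∩ Ines: 09:00-11:25, 14:55-17:20, 18:10-20:25, 20:35-21:00.
Uma ∩ Luca ∩ Leo ∩ Ines ∩ Emeka: 10:05-11:25, 14:55-17:20, 18:10-20:10.
Uma ∩ Luca ∩ Leo ∩ Ines ∩ Emeka ∩ Zara: 10:05-11:25, 14:55-16:50, 19:20-20:10.
Those are the intersection windows.
The longest is 14:55-16:50 at 115 minutes.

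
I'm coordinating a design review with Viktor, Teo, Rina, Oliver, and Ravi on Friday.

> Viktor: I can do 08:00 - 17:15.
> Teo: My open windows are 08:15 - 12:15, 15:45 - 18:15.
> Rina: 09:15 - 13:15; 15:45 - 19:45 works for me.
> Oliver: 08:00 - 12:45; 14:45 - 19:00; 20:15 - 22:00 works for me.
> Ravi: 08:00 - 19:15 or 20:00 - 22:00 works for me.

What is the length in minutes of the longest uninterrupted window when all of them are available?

Viktor ∩ Teo: 08:15-12:15, 15:45-17:15.
Viktor ∩ Teo ∩ Rina: 09:15-12:15, 15:45-17:15.
Viktor ∩ Teo ∩ Rina ∩ Oliver: 09:15-12:15, 15:45-17:15.
Viktor ∩ Teo ∩ Rina ∩ Oliver ∩ Ravi: 09:15-12:15, 15:45-17:15.
The longest is 09:15-12:15 at 180 minutes.

180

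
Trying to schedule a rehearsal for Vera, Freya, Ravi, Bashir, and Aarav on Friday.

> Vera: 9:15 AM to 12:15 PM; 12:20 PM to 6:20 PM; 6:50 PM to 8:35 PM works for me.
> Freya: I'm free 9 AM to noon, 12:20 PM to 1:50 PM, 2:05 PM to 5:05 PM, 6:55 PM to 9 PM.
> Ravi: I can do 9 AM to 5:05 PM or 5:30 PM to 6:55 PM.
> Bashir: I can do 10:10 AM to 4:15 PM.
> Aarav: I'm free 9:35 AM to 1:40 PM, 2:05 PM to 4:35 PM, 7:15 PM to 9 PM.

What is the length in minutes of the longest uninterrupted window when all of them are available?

Vera ∩ Freya: 09:15-12:00, 12:20-13:50, 14:05-17:05, 18:55-20:35.
Vera ∩ Freya ∩ Ravi: 09:15-12:00, 12:20-13:50, 14:05-17:05.
Vera ∩ Freya ∩ Ravi ∩ Bashir: 10:10-12:00, 12:20-13:50, 14:05-16:15.
Vera ∩ Freya ∩ Ravi ∩ Bashir ∩ Aarav: 10:10-12:00, 12:20-13:40, 14:05-16:15.
The longest is 14:05-16:15 at 130 minutes.

130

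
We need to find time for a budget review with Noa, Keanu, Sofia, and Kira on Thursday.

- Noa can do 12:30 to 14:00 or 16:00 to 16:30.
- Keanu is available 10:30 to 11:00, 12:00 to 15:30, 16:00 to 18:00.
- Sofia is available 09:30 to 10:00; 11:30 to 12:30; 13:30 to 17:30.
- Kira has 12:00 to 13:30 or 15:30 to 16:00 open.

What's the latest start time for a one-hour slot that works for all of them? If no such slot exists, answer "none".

Noa ∩ Keanu: 12:30-14:00, 16:00-16:30.
Noa ∩ Keanu ∩ Sofia: 13:30-14:00, 16:00-16:30.
Noa ∩ Keanu ∩ Sofia ∩ Kira: ∅.
There is no time when everyone is free.
No common window is at least 60 minutes long.

none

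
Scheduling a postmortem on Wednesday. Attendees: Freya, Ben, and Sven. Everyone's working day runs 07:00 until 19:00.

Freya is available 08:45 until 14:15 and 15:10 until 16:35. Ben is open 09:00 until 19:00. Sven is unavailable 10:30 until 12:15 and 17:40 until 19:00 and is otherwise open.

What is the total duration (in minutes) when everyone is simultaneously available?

295

Freya free: 08:45-14:15, 15:10-16:35.
Ben free: 09:00-19:00.
Sven free: 07:00-10:30, 12:15-17:40 (invert busy blocks within the working day).
Freya ∩ Ben: 09:00-14:15, 15:10-16:35.
Freya ∩ Ben ∩ Sven: 09:00-10:30, 12:15-14:15, 15:10-16:35.
Summing the common windows: 90 + 120 + 85 = 295 minutes.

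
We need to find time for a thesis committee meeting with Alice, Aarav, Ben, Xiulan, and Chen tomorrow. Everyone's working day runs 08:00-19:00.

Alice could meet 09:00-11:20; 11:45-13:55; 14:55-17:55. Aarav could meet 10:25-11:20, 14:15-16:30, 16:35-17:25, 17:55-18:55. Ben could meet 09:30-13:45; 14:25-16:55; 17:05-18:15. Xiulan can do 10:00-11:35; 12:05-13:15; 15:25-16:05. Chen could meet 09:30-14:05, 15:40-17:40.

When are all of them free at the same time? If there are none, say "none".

Alice ∩ Aarav: 10:25-11:20, 14:55-16:30, 16:35-17:25.
Alice ∩ Aarav ∩ Ben: 10:25-11:20, 14:55-16:30, 16:35-16:55, 17:05-17:25.
Alice ∩ Aarav ∩ Ben ∩ Xiulan: 10:25-11:20, 15:25-16:05.
Alice ∩ Aarav ∩ Ben ∩ Xiulan ∩ Chen: 10:25-11:20, 15:40-16:05.

10:25-11:20, 15:40-16:05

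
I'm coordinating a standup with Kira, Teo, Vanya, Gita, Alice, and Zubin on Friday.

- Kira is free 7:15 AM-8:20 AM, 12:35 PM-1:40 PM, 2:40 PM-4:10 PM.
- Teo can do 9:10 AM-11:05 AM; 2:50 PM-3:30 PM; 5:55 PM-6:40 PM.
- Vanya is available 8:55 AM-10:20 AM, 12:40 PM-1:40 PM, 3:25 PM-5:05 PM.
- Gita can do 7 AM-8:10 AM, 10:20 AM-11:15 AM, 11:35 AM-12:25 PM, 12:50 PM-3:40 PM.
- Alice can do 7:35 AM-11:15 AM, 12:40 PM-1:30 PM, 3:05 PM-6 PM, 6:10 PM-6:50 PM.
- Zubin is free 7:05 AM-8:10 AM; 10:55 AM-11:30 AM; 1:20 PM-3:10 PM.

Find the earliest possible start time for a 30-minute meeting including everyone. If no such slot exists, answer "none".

Kira ∩ Teo: 14:50-15:30.
Kira ∩ Teo ∩ Vanya: 15:25-15:30.
Kira ∩ Teo ∩ Vanya ∩ Gita: 15:25-15:30.
Kira ∩ Teo ∩ Vanya ∩ Gita ∩ Alice: 15:25-15:30.
Kira ∩ Teo ∩ Vanya ∩ Gita ∩ Alice ∩ Zubin: ∅.
There is no time when everyone is free.
No common window is at least 30 minutes long.

none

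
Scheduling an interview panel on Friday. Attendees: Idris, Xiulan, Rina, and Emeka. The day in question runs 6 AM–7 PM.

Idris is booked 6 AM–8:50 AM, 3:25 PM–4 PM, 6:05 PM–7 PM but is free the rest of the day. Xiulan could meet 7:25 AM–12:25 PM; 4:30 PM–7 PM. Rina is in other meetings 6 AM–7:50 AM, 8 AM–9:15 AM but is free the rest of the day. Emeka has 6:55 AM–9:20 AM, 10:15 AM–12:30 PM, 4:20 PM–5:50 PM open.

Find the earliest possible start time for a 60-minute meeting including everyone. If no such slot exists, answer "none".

10:15

Idris free: 08:50-15:25, 16:00-18:05 (invert busy blocks within the working day).
Xiulan free: 07:25-12:25, 16:30-19:00.
Rina free: 07:50-08:00, 09:15-19:00 (invert busy blocks within the working day).
Emeka free: 06:55-09:20, 10:15-12:30, 16:20-17:50.
Idris ∩ Xiulan: 08:50-12:25, 16:30-18:05.
Idris ∩ Xiulan ∩ Rina: 09:15-12:25, 16:30-18:05.
Idris ∩ Xiulan ∩ Rina ∩ Emeka: 09:15-09:20, 10:15-12:25, 16:30-17:50.
The first common window of at least 60 minutes is 10:15-12:25, so the earliest start is 10:15.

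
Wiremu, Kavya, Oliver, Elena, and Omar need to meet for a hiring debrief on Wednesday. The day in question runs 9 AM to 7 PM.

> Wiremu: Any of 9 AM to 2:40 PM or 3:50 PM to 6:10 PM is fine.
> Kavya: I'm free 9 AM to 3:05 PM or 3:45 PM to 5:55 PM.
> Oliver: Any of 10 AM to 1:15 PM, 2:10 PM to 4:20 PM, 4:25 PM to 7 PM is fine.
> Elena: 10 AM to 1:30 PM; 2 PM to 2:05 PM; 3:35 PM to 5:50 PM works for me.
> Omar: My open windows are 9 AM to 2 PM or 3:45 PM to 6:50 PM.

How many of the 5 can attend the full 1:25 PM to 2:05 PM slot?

2

Wiremu and Kavya can make the full 13:25-14:05 slot — that's 2.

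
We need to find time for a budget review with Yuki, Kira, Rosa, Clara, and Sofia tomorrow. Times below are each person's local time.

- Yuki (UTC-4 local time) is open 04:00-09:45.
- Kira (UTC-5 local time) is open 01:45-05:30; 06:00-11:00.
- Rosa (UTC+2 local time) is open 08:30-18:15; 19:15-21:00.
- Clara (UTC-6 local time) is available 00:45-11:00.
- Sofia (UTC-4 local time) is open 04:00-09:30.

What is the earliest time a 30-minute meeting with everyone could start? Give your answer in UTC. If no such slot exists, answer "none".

Yuki in UTC: 08:00-13:45 (add 4h to convert from UTC-4).
Kira in UTC: 06:45-10:30, 11:00-16:00 (add 5h to convert from UTC-5).
Rosa in UTC: 06:30-16:15, 17:15-19:00 (subtract 2h to convert from UTC+2).
Clara in UTC: 06:45-17:00 (add 6h to convert from UTC-6).
Sofia in UTC: 08:00-13:30 (add 4h to convert from UTC-4).
Yuki ∩ Kira: 08:00-10:30, 11:00-13:45.
Yuki ∩ Kira ∩ Rosa: 08:00-10:30, 11:00-13:45.
Yuki ∩ Kira ∩ Rosa ∩ Clara: 08:00-10:30, 11:00-13:45.
Yuki ∩ Kira ∩ Rosa ∩ Clara ∩ Sofia: 08:00-10:30, 11:00-13:30.
So the common availability across everyone is 08:00-10:30, 11:00-13:30.
The first common window of at least 30 minutes is 08:00-10:30, so the earliest start is 08:00.

08:00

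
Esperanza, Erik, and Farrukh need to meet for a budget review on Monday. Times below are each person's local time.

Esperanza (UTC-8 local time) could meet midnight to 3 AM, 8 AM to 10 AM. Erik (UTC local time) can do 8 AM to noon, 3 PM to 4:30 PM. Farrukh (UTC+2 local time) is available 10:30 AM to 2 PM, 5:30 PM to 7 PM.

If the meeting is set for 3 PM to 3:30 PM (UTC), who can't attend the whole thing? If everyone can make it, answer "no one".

Esperanza in UTC: 08:00-11:00, 16:00-18:00 (add 8h to convert from UTC-8).
Erik in UTC: 08:00-12:00, 15:00-16:30.
Farrukh in UTC: 08:30-12:00, 15:30-17:00 (subtract 2h to convert from UTC+2).
Esperanza: not fully free for 15:00-15:30. Erik: free for 15:00-15:30. Farrukh: not fully free for 15:00-15:30.

Esperanza, Farrukh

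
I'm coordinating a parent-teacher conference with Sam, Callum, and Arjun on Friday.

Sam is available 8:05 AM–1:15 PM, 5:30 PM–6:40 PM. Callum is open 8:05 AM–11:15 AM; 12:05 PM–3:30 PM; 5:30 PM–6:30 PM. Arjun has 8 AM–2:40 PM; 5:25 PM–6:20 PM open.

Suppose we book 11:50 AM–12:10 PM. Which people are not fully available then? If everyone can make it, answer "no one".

Sam: free for 11:50-12:10. Callum: not fully free for 11:50-12:10. Arjun: free for 11:50-12:10.

Callum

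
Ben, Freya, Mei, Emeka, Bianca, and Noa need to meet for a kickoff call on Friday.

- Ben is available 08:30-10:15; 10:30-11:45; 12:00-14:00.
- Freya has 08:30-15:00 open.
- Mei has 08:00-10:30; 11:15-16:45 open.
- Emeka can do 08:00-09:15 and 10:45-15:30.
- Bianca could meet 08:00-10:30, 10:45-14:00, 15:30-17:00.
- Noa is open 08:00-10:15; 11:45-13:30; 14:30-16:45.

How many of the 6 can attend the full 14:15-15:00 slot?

3

Freya, Mei, and Emeka can make the full 14:15-15:00 slot — that's 3.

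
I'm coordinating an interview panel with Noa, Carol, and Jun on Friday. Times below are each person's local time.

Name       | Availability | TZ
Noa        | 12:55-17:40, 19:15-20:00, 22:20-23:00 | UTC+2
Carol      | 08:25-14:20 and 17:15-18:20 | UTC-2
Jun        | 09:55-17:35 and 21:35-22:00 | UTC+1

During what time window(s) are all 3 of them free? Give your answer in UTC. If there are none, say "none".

Noa in UTC: 10:55-15:40, 17:15-18:00, 20:20-21:00 (subtract 2h to convert from UTC+2).
Carol in UTC: 10:25-16:20, 19:15-20:20 (add 2h to convert from UTC-2).
Jun in UTC: 08:55-16:35, 20:35-21:00 (subtract 1h to convert from UTC+1).
Noa ∩ Carol: 10:55-15:40.
Noa ∩ Carol ∩ Jun: 10:55-15:40.

10:55-15:40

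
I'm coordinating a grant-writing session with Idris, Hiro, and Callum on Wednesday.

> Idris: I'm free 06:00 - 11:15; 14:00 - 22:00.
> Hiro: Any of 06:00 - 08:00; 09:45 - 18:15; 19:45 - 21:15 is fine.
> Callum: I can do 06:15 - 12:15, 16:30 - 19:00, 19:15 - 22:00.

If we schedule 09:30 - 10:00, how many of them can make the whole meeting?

2

Idris and Callum can make the full 09:30-10:00 slot — that's 2.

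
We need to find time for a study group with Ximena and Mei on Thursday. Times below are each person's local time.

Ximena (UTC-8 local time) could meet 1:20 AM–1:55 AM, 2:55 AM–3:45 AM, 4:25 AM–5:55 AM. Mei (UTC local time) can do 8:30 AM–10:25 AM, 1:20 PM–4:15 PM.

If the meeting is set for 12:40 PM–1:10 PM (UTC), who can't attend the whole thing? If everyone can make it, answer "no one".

Mei

Ximena in UTC: 09:20-09:55, 10:55-11:45, 12:25-13:55 (add 8h to convert from UTC-8).
Mei in UTC: 08:30-10:25, 13:20-16:15.
Ximena: free for 12:40-13:10. Mei: not fully free for 12:40-13:10.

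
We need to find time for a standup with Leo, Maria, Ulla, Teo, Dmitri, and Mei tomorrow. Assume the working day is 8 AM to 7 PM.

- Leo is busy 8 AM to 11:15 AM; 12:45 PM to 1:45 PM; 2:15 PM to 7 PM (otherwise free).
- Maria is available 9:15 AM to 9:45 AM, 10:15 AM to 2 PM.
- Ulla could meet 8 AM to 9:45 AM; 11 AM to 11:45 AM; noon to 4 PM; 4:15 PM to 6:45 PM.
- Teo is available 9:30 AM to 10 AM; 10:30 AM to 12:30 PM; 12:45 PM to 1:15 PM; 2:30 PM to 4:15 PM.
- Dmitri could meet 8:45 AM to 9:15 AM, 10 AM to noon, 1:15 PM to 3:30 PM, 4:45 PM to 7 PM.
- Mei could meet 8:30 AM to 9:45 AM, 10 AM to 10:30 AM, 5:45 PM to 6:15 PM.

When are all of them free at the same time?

Leo free: 11:15-12:45, 13:45-14:15 (invert busy blocks within the working day).
Maria free: 09:15-09:45, 10:15-14:00.
Ulla free: 08:00-09:45, 11:00-11:45, 12:00-16:00, 16:15-18:45.
Teo free: 09:30-10:00, 10:30-12:30, 12:45-13:15, 14:30-16:15.
Dmitri free: 08:45-09:15, 10:00-12:00, 13:15-15:30, 16:45-19:00.
Mei free: 08:30-09:45, 10:00-10:30, 17:45-18:15.
Leo ∩ Maria: 11:15-12:45, 13:45-14:00.
Leo ∩ Maria ∩ Ulla: 11:15-11:45, 12:00-12:45, 13:45-14:00.
Leo ∩ Maria ∩ Ulla ∩ Teo: 11:15-11:45, 12:00-12:30.
Leo ∩ Maria ∩ Ulla ∩ Teo ∩ Dmitri: 11:15-11:45.
Leo ∩ Maria ∩ Ulla ∩ Teo ∩ Dmitri ∩ Mei: ∅.
There is no time when everyone is free.

none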